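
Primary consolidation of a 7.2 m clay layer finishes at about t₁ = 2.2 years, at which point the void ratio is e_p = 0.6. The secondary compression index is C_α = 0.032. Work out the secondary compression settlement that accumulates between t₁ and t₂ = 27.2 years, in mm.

S_s ≈ 157 mm

Secondary compression: S_s = C_α·H/(1+e_p)·log₁₀(t₂/t₁)
S_s = 0.032×7.2/(1+0.6)×log₁₀(27.2/2.2)
    = 0.144 × 1.092 = 0.1573 m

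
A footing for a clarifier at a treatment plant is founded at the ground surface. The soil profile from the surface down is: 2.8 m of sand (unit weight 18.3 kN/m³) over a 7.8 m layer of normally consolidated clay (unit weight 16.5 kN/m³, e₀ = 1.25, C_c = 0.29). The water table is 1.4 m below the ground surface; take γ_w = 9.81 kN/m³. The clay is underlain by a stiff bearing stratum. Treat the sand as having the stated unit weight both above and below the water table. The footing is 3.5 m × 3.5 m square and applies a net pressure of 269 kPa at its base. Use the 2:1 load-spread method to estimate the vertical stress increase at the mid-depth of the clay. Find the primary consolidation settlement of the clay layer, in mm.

Mid-depth of clay below the ground surface: z = 2.8 + 7.8/2 = 6.7 m.
Total vertical stress at mid-clay: σ_v = 18.3×2.8 + 16.5×3.9 = 115.59 kPa.
Pore pressure: u = 9.81×(6.7 − 1.4) = 51.993 kPa.
Initial effective stress: σ'_0 = σ_v − u = 115.59 − 51.993 = 63.597 kPa.
Stress increase at mid-clay by the 2:1 spreading method:
Δσ = qBL/((B+z)(L+z)) = 269×3.5×3.5/((3.5+6.7)(3.5+6.7)) = 31.673 kPa
Final effective stress: σ'_f = σ'_0 + Δσ = 63.597 + 31.673 = 95.27 kPa.
Normally consolidated clay, so the full stress increment lies on the virgin compression line:
S_c = C_c·H/(1+e₀)·log₁₀(σ'_f/σ'_0) = 0.29×7.8/(1+1.25)×log₁₀(95.27/63.597)
    = 1.0053 × 0.17552 = 0.1765 m

S_c ≈ 176 mm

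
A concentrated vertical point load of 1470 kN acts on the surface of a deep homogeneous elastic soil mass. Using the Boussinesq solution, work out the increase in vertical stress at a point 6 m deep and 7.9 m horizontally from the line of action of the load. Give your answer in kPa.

Δσ_z ≈ 1.58 kPa

Boussinesq vertical stress below a point load on an elastic half-space:
Δσ_z = 3P/(2πz²) · [1 + (r/z)²]^(−5/2)
r/z = 7.9/6 = 1.3167; [1+(r/z)²]^(−5/2) = 0.080939.
Δσ_z = 3×1470/(2π×6²) × 0.080939 = 19.496 × 0.080939 = 1.578 kPa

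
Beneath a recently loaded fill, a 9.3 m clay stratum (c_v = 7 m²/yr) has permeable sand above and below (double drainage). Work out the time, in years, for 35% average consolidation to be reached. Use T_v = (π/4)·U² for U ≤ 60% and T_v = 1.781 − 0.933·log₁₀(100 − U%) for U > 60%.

Drainage path length: H_d = H/2 = 4.65 m (double drainage).
U ≤ 60%: T_v = (π/4)·U² = (π/4)×0.35² = 0.096211.
t = T_v·H_d²/c_v = 0.096211×4.65²/7 = 0.2972 years.

t ≈ 0.297 years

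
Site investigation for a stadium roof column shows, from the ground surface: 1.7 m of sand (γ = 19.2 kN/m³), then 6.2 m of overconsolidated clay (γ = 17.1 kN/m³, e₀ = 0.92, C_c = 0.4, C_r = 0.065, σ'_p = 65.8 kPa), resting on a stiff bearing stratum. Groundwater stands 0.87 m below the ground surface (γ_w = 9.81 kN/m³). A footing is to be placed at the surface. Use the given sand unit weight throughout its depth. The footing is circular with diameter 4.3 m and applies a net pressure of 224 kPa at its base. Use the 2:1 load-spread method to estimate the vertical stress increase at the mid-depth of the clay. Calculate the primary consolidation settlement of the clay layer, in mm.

S_c ≈ 249 mm

Mid-depth of clay below the ground surface: z = 1.7 + 6.2/2 = 4.8 m.
Total vertical stress at mid-clay: σ_v = 19.2×1.7 + 17.1×3.1 = 85.65 kPa.
Pore pressure: u = 9.81×(4.8 − 0.87) = 38.553 kPa.
Initial effective stress: σ'_0 = σ_v − u = 85.65 − 38.553 = 47.097 kPa.
Stress increase at mid-clay by the 2:1 spreading method:
Δσ ≈ qD²/(D+z)² = 224×4.3²/(4.3+4.8)² = 50.015 kPa
Final effective stress: σ'_f = 47.097 + 50.015 = 97.112 kPa.
σ'_f = 97.112 > σ'_p = 65.8 kPa, so the stress path crosses the preconsolidation pressure — recompression up to σ'_p, then virgin compression beyond:
S_c = H/(1+e₀)·[C_r·log₁₀(σ'_p/σ'_0) + C_c·log₁₀(σ'_f/σ'_p)]
    = 6.2/1.92 × [0.065×log₁₀(65.8/47.097) + 0.4×log₁₀(97.112/65.8)]
    = 3.2292 × [0.0094401 + 0.067619] = 0.2488 m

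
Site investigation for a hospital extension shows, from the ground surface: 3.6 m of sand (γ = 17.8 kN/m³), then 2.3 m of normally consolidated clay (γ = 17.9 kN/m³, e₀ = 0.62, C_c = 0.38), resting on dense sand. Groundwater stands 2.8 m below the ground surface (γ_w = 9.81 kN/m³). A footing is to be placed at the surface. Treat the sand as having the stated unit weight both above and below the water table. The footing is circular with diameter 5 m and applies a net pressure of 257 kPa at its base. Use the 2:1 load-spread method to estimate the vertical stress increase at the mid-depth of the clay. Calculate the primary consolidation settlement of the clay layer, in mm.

S_c ≈ 166 mm

Mid-depth of clay below the ground surface: z = 3.6 + 2.3/2 = 4.75 m.
Total vertical stress at mid-clay: σ_v = 17.8×3.6 + 17.9×1.15 = 84.665 kPa.
Pore pressure: u = 9.81×(4.75 − 2.8) = 19.13 kPa.
Initial effective stress: σ'_0 = σ_v − u = 84.665 − 19.13 = 65.535 kPa.
Stress increase at mid-clay by the 2:1 spreading method:
Δσ ≈ qD²/(D+z)² = 257×5²/(5+4.75)² = 67.587 kPa
Final effective stress: σ'_f = σ'_0 + Δσ = 65.535 + 67.587 = 133.12 kPa.
Normally consolidated clay, so the full stress increment lies on the virgin compression line:
S_c = C_c·H/(1+e₀)·log₁₀(σ'_f/σ'_0) = 0.38×2.3/(1+0.62)×log₁₀(133.12/65.535)
    = 0.53951 × 0.30777 = 0.166 m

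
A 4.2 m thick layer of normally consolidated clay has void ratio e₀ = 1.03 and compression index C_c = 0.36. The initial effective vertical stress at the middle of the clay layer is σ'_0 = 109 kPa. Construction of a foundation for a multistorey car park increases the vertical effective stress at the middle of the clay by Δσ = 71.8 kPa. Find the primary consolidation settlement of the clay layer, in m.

S_c ≈ 0.164 m

Final effective stress: σ'_f = σ'_0 + Δσ = 109 + 71.8 = 180.8 kPa.
Normally consolidated clay, so the full stress increment lies on the virgin compression line:
S_c = C_c·H/(1+e₀)·log₁₀(σ'_f/σ'_0) = 0.36×4.2/(1+1.03)×log₁₀(180.8/109)
    = 0.74483 × 0.21977 = 0.1637 m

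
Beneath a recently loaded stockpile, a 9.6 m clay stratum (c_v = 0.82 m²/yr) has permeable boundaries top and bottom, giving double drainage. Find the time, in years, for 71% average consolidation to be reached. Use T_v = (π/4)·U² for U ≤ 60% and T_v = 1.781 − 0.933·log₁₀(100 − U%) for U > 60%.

Drainage path length: H_d = H/2 = 4.8 m (double drainage).
U > 60%: T_v = 1.781 − 0.933·log₁₀(100 − 71) = 0.41658.
t = T_v·H_d²/c_v = 0.41658×4.8²/0.82 = 11.7 years.

t ≈ 11.7 years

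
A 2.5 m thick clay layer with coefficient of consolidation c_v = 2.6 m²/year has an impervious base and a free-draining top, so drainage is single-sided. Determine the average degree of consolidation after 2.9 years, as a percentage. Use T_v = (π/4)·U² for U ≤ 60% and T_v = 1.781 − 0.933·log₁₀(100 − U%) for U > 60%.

U ≈ 95.9 %

Drainage path length: H_d = H = 2.5 m (single drainage).
T_v = c_v·t/H_d² = 2.6×2.9/2.5² = 1.2064.
T_v = 1.2064 corresponds to the U > 60% branch:
U = 1 − 10^((1.781 − T_v)/0.933)/100 = 0.9587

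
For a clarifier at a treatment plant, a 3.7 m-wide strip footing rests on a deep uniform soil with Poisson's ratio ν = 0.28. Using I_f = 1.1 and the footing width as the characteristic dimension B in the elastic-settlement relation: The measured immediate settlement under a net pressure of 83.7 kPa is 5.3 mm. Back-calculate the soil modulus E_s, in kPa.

E_s ≈ 59200 kPa

S_e = q·B·(1−ν²)/E_s · I_f  ⇒  E_s = q·B·(1−ν²)·I_f / S_e.
E_s = 83.7 × 3.7 × 0.9216 × 1.1 / 0.0053 = 59240 kPa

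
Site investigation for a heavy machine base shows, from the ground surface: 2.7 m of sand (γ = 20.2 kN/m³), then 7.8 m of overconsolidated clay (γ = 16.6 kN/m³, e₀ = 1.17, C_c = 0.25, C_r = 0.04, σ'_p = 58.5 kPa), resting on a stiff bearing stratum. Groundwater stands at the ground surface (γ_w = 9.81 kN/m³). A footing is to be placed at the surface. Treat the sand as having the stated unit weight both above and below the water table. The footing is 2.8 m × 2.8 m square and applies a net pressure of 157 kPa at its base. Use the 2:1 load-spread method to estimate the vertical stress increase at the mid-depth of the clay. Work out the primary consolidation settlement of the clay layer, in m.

S_c ≈ 0.0658 m

Mid-depth of clay below the ground surface: z = 2.7 + 7.8/2 = 6.6 m.
Total vertical stress at mid-clay: σ_v = 20.2×2.7 + 16.6×3.9 = 119.28 kPa.
Pore pressure: u = 9.81×(6.6 − 0) = 64.746 kPa.
Initial effective stress: σ'_0 = σ_v − u = 119.28 − 64.746 = 54.534 kPa.
Stress increase at mid-clay by the 2:1 spreading method:
Δσ = qBL/((B+z)(L+z)) = 157×2.8×2.8/((2.8+6.6)(2.8+6.6)) = 13.93 kPa
Final effective stress: σ'_f = 54.534 + 13.93 = 68.464 kPa.
σ'_f = 68.464 > σ'_p = 58.5 kPa, so the stress path crosses the preconsolidation pressure — recompression up to σ'_p, then virgin compression beyond:
S_c = H/(1+e₀)·[C_r·log₁₀(σ'_p/σ'_0) + C_c·log₁₀(σ'_f/σ'_p)]
    = 7.8/2.17 × [0.04×log₁₀(58.5/54.534) + 0.25×log₁₀(68.464/58.5)]
    = 3.5945 × [0.0012195 + 0.017077] = 0.06577 m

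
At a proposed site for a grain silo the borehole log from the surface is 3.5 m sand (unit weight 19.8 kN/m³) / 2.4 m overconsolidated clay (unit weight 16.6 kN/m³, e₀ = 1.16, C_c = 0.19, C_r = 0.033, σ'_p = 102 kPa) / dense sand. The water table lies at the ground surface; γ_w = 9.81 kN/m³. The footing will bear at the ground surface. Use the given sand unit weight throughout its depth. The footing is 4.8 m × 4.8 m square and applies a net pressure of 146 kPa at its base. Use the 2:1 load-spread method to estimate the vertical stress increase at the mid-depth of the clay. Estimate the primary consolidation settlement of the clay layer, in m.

Mid-depth of clay below the ground surface: z = 3.5 + 2.4/2 = 4.7 m.
Total vertical stress at mid-clay: σ_v = 19.8×3.5 + 16.6×1.2 = 89.22 kPa.
Pore pressure: u = 9.81×(4.7 − 0) = 46.107 kPa.
Initial effective stress: σ'_0 = σ_v − u = 89.22 − 46.107 = 43.113 kPa.
Stress increase at mid-clay by the 2:1 spreading method:
Δσ = qBL/((B+z)(L+z)) = 146×4.8×4.8/((4.8+4.7)(4.8+4.7)) = 37.272 kPa
Final effective stress: σ'_f = 43.113 + 37.272 = 80.385 kPa.
σ'_f = 80.385 ≤ σ'_p = 102 kPa, so the clay remains overconsolidated and only the recompression index applies:
S_c = C_r·H/(1+e₀)·log₁₀(σ'_f/σ'_0) = 0.033×2.4/2.16×log₁₀(80.385/43.113)
    = 0.036666 × 0.27057 = 0.009921 m

S_c ≈ 0.00992 m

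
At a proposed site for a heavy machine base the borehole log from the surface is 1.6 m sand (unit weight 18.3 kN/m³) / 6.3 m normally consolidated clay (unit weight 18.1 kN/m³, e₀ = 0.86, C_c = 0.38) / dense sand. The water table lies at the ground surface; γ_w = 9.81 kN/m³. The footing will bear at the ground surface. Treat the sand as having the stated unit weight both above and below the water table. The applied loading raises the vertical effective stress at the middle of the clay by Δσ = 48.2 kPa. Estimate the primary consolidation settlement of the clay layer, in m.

Mid-depth of clay below the ground surface: z = 1.6 + 6.3/2 = 4.75 m.
Total vertical stress at mid-clay: σ_v = 18.3×1.6 + 18.1×3.15 = 86.295 kPa.
Pore pressure: u = 9.81×(4.75 − 0) = 46.598 kPa.
Initial effective stress: σ'_0 = σ_v − u = 86.295 − 46.598 = 39.697 kPa.
Final effective stress: σ'_f = σ'_0 + Δσ = 39.697 + 48.2 = 87.897 kPa.
Normally consolidated clay, so the full stress increment lies on the virgin compression line:
S_c = C_c·H/(1+e₀)·log₁₀(σ'_f/σ'_0) = 0.38×6.3/(1+0.86)×log₁₀(87.897/39.697)
    = 1.2871 × 0.34522 = 0.4443 m

S_c ≈ 0.444 m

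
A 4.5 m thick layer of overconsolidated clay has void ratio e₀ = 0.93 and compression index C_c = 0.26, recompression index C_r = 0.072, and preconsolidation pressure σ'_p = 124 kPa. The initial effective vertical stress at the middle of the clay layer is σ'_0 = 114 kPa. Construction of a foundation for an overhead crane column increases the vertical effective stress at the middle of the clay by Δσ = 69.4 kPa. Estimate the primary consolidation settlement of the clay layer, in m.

S_c ≈ 0.109 m

Final effective stress: σ'_f = 114 + 69.4 = 183.4 kPa.
σ'_f = 183.4 > σ'_p = 124 kPa, so the stress path crosses the preconsolidation pressure — recompression up to σ'_p, then virgin compression beyond:
S_c = H/(1+e₀)·[C_r·log₁₀(σ'_p/σ'_0) + C_c·log₁₀(σ'_f/σ'_p)]
    = 4.5/1.93 × [0.072×log₁₀(124/114) + 0.26×log₁₀(183.4/124)]
    = 2.3316 × [0.0026292 + 0.044194] = 0.1092 m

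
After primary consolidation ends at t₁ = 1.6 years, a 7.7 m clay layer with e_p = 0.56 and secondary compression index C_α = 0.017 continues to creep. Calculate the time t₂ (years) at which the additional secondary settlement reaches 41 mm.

S_s = C_α·H/(1+e_p)·log₁₀(t₂/t₁) ⇒ log₁₀(t₂/t₁) = S_s·(1+e_p)/(C_α·H).
log₁₀(t₂/t₁) = 0.041 × (1+0.56) / (0.017×7.7) = 0.4886
t₂ = t₁ × 10^0.4886 = 1.6 × 3.08 = 4.929 years

t₂ ≈ 4.93 years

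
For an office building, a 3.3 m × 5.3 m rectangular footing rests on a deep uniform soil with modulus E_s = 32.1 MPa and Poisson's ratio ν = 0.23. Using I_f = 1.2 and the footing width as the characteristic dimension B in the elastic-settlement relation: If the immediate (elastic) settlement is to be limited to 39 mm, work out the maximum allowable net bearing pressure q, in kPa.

q ≈ 334 kPa

E_s = 32.1 MPa = 32100 kPa.
S_e = q·B·(1−ν²)/E_s · I_f  ⇒  q = S_e·E_s / (B·(1−ν²)·I_f).
q = 0.039 × 32100 / (3.3 × 0.9471 × 1.2) = 333.8 kPa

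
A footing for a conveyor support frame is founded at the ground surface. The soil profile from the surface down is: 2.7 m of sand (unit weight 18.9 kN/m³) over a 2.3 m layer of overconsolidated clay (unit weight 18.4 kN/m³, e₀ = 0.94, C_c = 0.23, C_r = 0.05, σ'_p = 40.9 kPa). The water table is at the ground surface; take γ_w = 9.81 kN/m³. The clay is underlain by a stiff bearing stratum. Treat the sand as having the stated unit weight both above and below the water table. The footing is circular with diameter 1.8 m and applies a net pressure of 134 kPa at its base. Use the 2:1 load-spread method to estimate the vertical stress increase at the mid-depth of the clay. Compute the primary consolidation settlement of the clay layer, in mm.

S_c ≈ 23.4 mm

Mid-depth of clay below the ground surface: z = 2.7 + 2.3/2 = 3.85 m.
Total vertical stress at mid-clay: σ_v = 18.9×2.7 + 18.4×1.15 = 72.19 kPa.
Pore pressure: u = 9.81×(3.85 − 0) = 37.769 kPa.
Initial effective stress: σ'_0 = σ_v − u = 72.19 − 37.769 = 34.421 kPa.
Stress increase at mid-clay by the 2:1 spreading method:
Δσ ≈ qD²/(D+z)² = 134×1.8²/(1.8+3.85)² = 13.6 kPa
Final effective stress: σ'_f = 34.421 + 13.6 = 48.021 kPa.
σ'_f = 48.021 > σ'_p = 40.9 kPa, so the stress path crosses the preconsolidation pressure — recompression up to σ'_p, then virgin compression beyond:
S_c = H/(1+e₀)·[C_r·log₁₀(σ'_p/σ'_0) + C_c·log₁₀(σ'_f/σ'_p)]
    = 2.3/1.94 × [0.05×log₁₀(40.9/34.421) + 0.23×log₁₀(48.021/40.9)]
    = 1.1856 × [0.003745 + 0.016033] = 0.02345 m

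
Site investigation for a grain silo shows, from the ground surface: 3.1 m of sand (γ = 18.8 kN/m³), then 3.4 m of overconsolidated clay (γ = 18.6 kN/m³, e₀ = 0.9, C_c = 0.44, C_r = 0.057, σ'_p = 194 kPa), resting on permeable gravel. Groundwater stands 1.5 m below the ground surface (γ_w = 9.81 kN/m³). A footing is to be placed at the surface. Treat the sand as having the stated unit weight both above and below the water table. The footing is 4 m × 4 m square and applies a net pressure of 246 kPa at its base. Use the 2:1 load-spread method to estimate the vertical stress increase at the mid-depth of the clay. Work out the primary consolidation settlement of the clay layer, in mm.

S_c ≈ 28 mm

Mid-depth of clay below the ground surface: z = 3.1 + 3.4/2 = 4.8 m.
Total vertical stress at mid-clay: σ_v = 18.8×3.1 + 18.6×1.7 = 89.9 kPa.
Pore pressure: u = 9.81×(4.8 − 1.5) = 32.373 kPa.
Initial effective stress: σ'_0 = σ_v − u = 89.9 − 32.373 = 57.527 kPa.
Stress increase at mid-clay by the 2:1 spreading method:
Δσ = qBL/((B+z)(L+z)) = 246×4×4/((4+4.8)(4+4.8)) = 50.826 kPa
Final effective stress: σ'_f = 57.527 + 50.826 = 108.35 kPa.
σ'_f = 108.35 ≤ σ'_p = 194 kPa, so the clay remains overconsolidated and only the recompression index applies:
S_c = C_r·H/(1+e₀)·log₁₀(σ'_f/σ'_0) = 0.057×3.4/1.9×log₁₀(108.35/57.527)
    = 0.102 × 0.27496 = 0.02805 m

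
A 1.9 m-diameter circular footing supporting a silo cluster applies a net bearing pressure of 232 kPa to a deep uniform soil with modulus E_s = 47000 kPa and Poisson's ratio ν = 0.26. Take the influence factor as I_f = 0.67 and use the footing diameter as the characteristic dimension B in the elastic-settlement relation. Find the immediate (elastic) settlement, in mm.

Immediate (elastic) settlement: S_e = q·B·(1−ν²)/E_s · I_f.
S_e = 232 × 1.9 × (1 − 0.26²) / 47000 × 0.67
    = 232 × 1.9 × 0.9324 / 47000 × 0.67
    = 0.005859 m = 5.859 mm

S_e ≈ 5.86 mm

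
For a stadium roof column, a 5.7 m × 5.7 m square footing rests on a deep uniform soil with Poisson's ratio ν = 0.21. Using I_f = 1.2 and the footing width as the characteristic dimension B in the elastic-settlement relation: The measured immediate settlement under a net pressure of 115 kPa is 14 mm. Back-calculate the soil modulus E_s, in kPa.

E_s ≈ 53700 kPa

S_e = q·B·(1−ν²)/E_s · I_f  ⇒  E_s = q·B·(1−ν²)·I_f / S_e.
E_s = 115 × 5.7 × 0.9559 × 1.2 / 0.014 = 53710 kPa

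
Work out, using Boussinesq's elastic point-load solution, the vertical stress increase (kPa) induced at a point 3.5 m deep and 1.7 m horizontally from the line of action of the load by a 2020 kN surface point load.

Δσ_z ≈ 46.4 kPa

Boussinesq vertical stress below a point load on an elastic half-space:
Δσ_z = 3P/(2πz²) · [1 + (r/z)²]^(−5/2)
r/z = 1.7/3.5 = 0.48571; [1+(r/z)²]^(−5/2) = 0.58888.
Δσ_z = 3×2020/(2π×3.5²) × 0.58888 = 78.733 × 0.58888 = 46.36 kPa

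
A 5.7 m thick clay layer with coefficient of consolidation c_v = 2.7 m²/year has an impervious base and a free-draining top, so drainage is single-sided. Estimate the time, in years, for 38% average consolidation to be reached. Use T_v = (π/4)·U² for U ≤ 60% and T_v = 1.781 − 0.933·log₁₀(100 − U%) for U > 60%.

t ≈ 1.36 years

Drainage path length: H_d = H = 5.7 m (single drainage).
U ≤ 60%: T_v = (π/4)·U² = (π/4)×0.38² = 0.11341.
t = T_v·H_d²/c_v = 0.11341×5.7²/2.7 = 1.365 years.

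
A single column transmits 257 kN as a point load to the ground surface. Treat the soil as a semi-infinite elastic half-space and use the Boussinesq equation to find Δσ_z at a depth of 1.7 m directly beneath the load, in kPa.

Boussinesq vertical stress below a point load on an elastic half-space:
Δσ_z = 3P/(2πz²) · [1 + (r/z)²]^(−5/2)
r/z = 0/1.7 = 0; [1+(r/z)²]^(−5/2) = 1.
Δσ_z = 3×257/(2π×1.7²) × 1 = 42.46 × 1 = 42.46 kPa

Δσ_z ≈ 42.5 kPa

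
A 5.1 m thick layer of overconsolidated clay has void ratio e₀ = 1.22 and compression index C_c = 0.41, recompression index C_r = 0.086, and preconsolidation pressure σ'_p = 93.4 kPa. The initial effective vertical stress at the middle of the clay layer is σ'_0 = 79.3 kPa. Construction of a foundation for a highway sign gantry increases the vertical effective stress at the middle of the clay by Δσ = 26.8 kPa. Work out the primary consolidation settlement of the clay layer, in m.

Final effective stress: σ'_f = 79.3 + 26.8 = 106.1 kPa.
σ'_f = 106.1 > σ'_p = 93.4 kPa, so the stress path crosses the preconsolidation pressure — recompression up to σ'_p, then virgin compression beyond:
S_c = H/(1+e₀)·[C_r·log₁₀(σ'_p/σ'_0) + C_c·log₁₀(σ'_f/σ'_p)]
    = 5.1/2.22 × [0.086×log₁₀(93.4/79.3) + 0.41×log₁₀(106.1/93.4)]
    = 2.2973 × [0.0061123 + 0.022701] = 0.06619 m

S_c ≈ 0.0662 m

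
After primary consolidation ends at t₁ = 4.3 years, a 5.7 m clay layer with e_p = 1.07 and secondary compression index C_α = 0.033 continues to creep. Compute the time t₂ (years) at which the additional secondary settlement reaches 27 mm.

t₂ ≈ 8.52 years

S_s = C_α·H/(1+e_p)·log₁₀(t₂/t₁) ⇒ log₁₀(t₂/t₁) = S_s·(1+e_p)/(C_α·H).
log₁₀(t₂/t₁) = 0.027 × (1+1.07) / (0.033×5.7) = 0.2971
t₂ = t₁ × 10^0.2971 = 4.3 × 1.982 = 8.523 years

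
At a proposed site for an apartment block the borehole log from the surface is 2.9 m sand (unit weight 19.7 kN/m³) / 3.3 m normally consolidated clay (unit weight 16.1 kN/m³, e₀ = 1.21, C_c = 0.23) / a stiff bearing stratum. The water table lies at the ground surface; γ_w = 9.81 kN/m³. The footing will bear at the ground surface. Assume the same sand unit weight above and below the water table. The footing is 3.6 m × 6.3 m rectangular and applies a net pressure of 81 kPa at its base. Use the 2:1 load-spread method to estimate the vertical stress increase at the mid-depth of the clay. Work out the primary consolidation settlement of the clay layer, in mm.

S_c ≈ 63.6 mm

Mid-depth of clay below the ground surface: z = 2.9 + 3.3/2 = 4.55 m.
Total vertical stress at mid-clay: σ_v = 19.7×2.9 + 16.1×1.65 = 83.695 kPa.
Pore pressure: u = 9.81×(4.55 − 0) = 44.636 kPa.
Initial effective stress: σ'_0 = σ_v − u = 83.695 − 44.636 = 39.059 kPa.
Stress increase at mid-clay by the 2:1 spreading method:
Δσ = qBL/((B+z)(L+z)) = 81×3.6×6.3/((3.6+4.55)(6.3+4.55)) = 20.775 kPa
Final effective stress: σ'_f = σ'_0 + Δσ = 39.059 + 20.775 = 59.834 kPa.
Normally consolidated clay, so the full stress increment lies on the virgin compression line:
S_c = C_c·H/(1+e₀)·log₁₀(σ'_f/σ'_0) = 0.23×3.3/(1+1.21)×log₁₀(59.834/39.059)
    = 0.34344 × 0.18523 = 0.06362 m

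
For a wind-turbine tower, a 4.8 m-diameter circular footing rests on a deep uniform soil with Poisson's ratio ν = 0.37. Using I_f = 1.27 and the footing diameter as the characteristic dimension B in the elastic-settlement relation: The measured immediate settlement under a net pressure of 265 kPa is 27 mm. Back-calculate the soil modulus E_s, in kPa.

E_s ≈ 51600 kPa

S_e = q·B·(1−ν²)/E_s · I_f  ⇒  E_s = q·B·(1−ν²)·I_f / S_e.
E_s = 265 × 4.8 × 0.8631 × 1.27 / 0.027 = 51640 kPa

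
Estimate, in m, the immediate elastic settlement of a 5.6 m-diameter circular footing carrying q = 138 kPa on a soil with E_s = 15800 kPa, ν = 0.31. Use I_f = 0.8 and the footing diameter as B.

Immediate (elastic) settlement: S_e = q·B·(1−ν²)/E_s · I_f.
S_e = 138 × 5.6 × (1 − 0.31²) / 15800 × 0.8
    = 138 × 5.6 × 0.9039 / 15800 × 0.8
    = 0.03537 m

S_e ≈ 0.0354 m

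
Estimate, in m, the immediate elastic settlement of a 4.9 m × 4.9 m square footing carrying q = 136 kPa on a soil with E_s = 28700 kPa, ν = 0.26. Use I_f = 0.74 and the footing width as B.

Immediate (elastic) settlement: S_e = q·B·(1−ν²)/E_s · I_f.
S_e = 136 × 4.9 × (1 − 0.26²) / 28700 × 0.74
    = 136 × 4.9 × 0.9324 / 28700 × 0.74
    = 0.01602 m

S_e ≈ 0.016 m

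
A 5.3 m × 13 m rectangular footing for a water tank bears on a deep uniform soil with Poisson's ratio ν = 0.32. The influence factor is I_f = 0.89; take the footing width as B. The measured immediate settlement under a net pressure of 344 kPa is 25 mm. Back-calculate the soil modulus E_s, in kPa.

S_e = q·B·(1−ν²)/E_s · I_f  ⇒  E_s = q·B·(1−ν²)·I_f / S_e.
E_s = 344 × 5.3 × 0.8976 × 0.89 / 0.025 = 58260 kPa

E_s ≈ 58300 kPa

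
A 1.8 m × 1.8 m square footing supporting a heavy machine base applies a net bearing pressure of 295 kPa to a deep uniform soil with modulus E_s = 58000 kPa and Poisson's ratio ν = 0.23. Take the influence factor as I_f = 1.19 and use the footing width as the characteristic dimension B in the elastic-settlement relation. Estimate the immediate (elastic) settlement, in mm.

Immediate (elastic) settlement: S_e = q·B·(1−ν²)/E_s · I_f.
S_e = 295 × 1.8 × (1 − 0.23²) / 58000 × 1.19
    = 295 × 1.8 × 0.9471 / 58000 × 1.19
    = 0.01032 m = 10.32 mm

S_e ≈ 10.3 mm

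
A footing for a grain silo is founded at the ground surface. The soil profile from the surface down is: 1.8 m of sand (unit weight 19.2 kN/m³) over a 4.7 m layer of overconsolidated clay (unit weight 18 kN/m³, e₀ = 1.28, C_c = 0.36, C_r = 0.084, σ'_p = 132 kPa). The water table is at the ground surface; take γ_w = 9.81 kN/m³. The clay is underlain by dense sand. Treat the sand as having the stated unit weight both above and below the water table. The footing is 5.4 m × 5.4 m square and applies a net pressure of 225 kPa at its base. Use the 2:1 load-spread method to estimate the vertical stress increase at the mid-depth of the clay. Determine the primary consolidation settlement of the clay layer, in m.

S_c ≈ 0.0824 m

Mid-depth of clay below the ground surface: z = 1.8 + 4.7/2 = 4.15 m.
Total vertical stress at mid-clay: σ_v = 19.2×1.8 + 18×2.35 = 76.86 kPa.
Pore pressure: u = 9.81×(4.15 − 0) = 40.712 kPa.
Initial effective stress: σ'_0 = σ_v − u = 76.86 − 40.712 = 36.148 kPa.
Stress increase at mid-clay by the 2:1 spreading method:
Δσ = qBL/((B+z)(L+z)) = 225×5.4×5.4/((5.4+4.15)(5.4+4.15)) = 71.939 kPa
Final effective stress: σ'_f = 36.148 + 71.939 = 108.09 kPa.
σ'_f = 108.09 ≤ σ'_p = 132 kPa, so the clay remains overconsolidated and only the recompression index applies:
S_c = C_r·H/(1+e₀)·log₁₀(σ'_f/σ'_0) = 0.084×4.7/2.28×log₁₀(108.09/36.148)
    = 0.17316 × 0.4757 = 0.08237 m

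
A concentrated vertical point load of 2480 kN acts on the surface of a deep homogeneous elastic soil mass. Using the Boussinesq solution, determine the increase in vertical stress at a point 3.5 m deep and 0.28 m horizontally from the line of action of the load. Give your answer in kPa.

Δσ_z ≈ 95.1 kPa

Boussinesq vertical stress below a point load on an elastic half-space:
Δσ_z = 3P/(2πz²) · [1 + (r/z)²]^(−5/2)
r/z = 0.28/3.5 = 0.08; [1+(r/z)²]^(−5/2) = 0.98418.
Δσ_z = 3×2480/(2π×3.5²) × 0.98418 = 96.662 × 0.98418 = 95.13 kPa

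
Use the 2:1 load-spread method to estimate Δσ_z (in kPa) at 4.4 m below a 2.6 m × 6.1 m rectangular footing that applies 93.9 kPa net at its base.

By the 2:1 method the load spreads at 1 horizontal : 2 vertical, so at depth z the loaded area has grown by z in each plan dimension:
Δσ = qBL/((B+z)(L+z)) = 93.9×2.6×6.1/((2.6+4.4)(6.1+4.4)) = 20.262 kPa

Δσ_z ≈ 20.3 kPa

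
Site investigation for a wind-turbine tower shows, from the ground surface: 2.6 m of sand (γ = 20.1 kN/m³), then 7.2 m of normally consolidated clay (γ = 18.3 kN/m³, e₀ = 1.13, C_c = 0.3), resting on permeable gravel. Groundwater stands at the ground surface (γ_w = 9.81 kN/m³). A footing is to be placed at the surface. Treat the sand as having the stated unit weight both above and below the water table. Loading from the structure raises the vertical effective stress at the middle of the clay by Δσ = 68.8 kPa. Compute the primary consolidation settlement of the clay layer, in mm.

Mid-depth of clay below the ground surface: z = 2.6 + 7.2/2 = 6.2 m.
Total vertical stress at mid-clay: σ_v = 20.1×2.6 + 18.3×3.6 = 118.14 kPa.
Pore pressure: u = 9.81×(6.2 − 0) = 60.822 kPa.
Initial effective stress: σ'_0 = σ_v − u = 118.14 − 60.822 = 57.318 kPa.
Final effective stress: σ'_f = σ'_0 + Δσ = 57.318 + 68.8 = 126.12 kPa.
Normally consolidated clay, so the full stress increment lies on the virgin compression line:
S_c = C_c·H/(1+e₀)·log₁₀(σ'_f/σ'_0) = 0.3×7.2/(1+1.13)×log₁₀(126.12/57.318)
    = 1.0141 × 0.34249 = 0.3473 m

S_c ≈ 347 mm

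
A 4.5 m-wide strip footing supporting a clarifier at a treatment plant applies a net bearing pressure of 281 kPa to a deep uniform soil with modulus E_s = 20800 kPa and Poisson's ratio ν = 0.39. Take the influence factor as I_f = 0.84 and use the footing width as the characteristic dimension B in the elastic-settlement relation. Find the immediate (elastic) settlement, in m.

Immediate (elastic) settlement: S_e = q·B·(1−ν²)/E_s · I_f.
S_e = 281 × 4.5 × (1 − 0.39²) / 20800 × 0.84
    = 281 × 4.5 × 0.8479 / 20800 × 0.84
    = 0.0433 m

S_e ≈ 0.0433 m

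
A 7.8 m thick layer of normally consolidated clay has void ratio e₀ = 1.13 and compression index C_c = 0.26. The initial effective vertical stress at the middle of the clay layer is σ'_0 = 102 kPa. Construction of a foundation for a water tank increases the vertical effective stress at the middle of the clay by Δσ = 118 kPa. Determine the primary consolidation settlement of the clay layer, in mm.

S_c ≈ 318 mm

Final effective stress: σ'_f = σ'_0 + Δσ = 102 + 118 = 220 kPa.
Normally consolidated clay, so the full stress increment lies on the virgin compression line:
S_c = C_c·H/(1+e₀)·log₁₀(σ'_f/σ'_0) = 0.26×7.8/(1+1.13)×log₁₀(220/102)
    = 0.95211 × 0.33382 = 0.3178 m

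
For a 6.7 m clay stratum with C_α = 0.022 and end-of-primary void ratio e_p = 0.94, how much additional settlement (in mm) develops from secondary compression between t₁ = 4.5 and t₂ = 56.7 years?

Secondary compression: S_s = C_α·H/(1+e_p)·log₁₀(t₂/t₁)
S_s = 0.022×6.7/(1+0.94)×log₁₀(56.7/4.5)
    = 0.07598 × 1.1 = 0.08361 m

S_s ≈ 83.6 mm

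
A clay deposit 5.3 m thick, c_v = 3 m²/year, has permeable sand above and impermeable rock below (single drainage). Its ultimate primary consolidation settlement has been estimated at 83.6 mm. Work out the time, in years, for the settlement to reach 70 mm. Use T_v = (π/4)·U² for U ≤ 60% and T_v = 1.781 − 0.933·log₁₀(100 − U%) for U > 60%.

t ≈ 6.09 years

Drainage path length: H_d = H = 5.3 m (single drainage).
U = S(t)/S_ult = 70/83.6 = 0.8373.
U > 60%: T_v = 1.781 − 0.933·log₁₀(100 − 83.732) = 0.65083.
t = T_v·H_d²/c_v = 0.65083×5.3²/3 = 6.094 years.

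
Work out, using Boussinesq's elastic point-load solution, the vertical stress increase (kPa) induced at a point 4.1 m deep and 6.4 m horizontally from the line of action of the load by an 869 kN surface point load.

Δσ_z ≈ 1.13 kPa

Boussinesq vertical stress below a point load on an elastic half-space:
Δσ_z = 3P/(2πz²) · [1 + (r/z)²]^(−5/2)
r/z = 6.4/4.1 = 1.561; [1+(r/z)²]^(−5/2) = 0.045673.
Δσ_z = 3×869/(2π×4.1²) × 0.045673 = 24.683 × 0.045673 = 1.127 kPa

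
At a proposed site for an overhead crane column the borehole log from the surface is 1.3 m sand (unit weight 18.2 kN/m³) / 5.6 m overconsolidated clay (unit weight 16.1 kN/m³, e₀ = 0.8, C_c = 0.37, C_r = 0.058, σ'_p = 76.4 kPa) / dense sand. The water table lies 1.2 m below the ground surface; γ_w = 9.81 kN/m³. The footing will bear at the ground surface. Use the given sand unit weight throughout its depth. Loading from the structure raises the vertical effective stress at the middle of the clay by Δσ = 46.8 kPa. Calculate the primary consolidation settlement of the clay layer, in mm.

Mid-depth of clay below the ground surface: z = 1.3 + 5.6/2 = 4.1 m.
Total vertical stress at mid-clay: σ_v = 18.2×1.3 + 16.1×2.8 = 68.74 kPa.
Pore pressure: u = 9.81×(4.1 − 1.2) = 28.449 kPa.
Initial effective stress: σ'_0 = σ_v − u = 68.74 − 28.449 = 40.291 kPa.
Final effective stress: σ'_f = 40.291 + 46.8 = 87.091 kPa.
σ'_f = 87.091 > σ'_p = 76.4 kPa, so the stress path crosses the preconsolidation pressure — recompression up to σ'_p, then virgin compression beyond:
S_c = H/(1+e₀)·[C_r·log₁₀(σ'_p/σ'_0) + C_c·log₁₀(σ'_f/σ'_p)]
    = 5.6/1.8 × [0.058×log₁₀(76.4/40.291) + 0.37×log₁₀(87.091/76.4)]
    = 3.1111 × [0.016117 + 0.021046] = 0.1156 m

S_c ≈ 116 mm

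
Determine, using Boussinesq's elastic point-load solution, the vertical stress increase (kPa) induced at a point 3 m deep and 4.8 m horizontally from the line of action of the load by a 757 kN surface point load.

Boussinesq vertical stress below a point load on an elastic half-space:
Δσ_z = 3P/(2πz²) · [1 + (r/z)²]^(−5/2)
r/z = 4.8/3 = 1.6; [1+(r/z)²]^(−5/2) = 0.041819.
Δσ_z = 3×757/(2π×3²) × 0.041819 = 40.16 × 0.041819 = 1.679 kPa

Δσ_z ≈ 1.68 kPa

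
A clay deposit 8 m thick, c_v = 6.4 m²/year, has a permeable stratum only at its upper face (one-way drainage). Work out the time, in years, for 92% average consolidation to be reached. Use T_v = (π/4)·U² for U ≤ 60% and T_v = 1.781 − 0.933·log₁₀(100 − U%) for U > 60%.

Drainage path length: H_d = H = 8 m (single drainage).
U > 60%: T_v = 1.781 − 0.933·log₁₀(100 − 92) = 0.93842.
t = T_v·H_d²/c_v = 0.93842×8²/6.4 = 9.384 years.

t ≈ 9.38 years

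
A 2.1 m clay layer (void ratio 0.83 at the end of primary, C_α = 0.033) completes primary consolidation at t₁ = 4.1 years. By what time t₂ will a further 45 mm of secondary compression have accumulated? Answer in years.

S_s = C_α·H/(1+e_p)·log₁₀(t₂/t₁) ⇒ log₁₀(t₂/t₁) = S_s·(1+e_p)/(C_α·H).
log₁₀(t₂/t₁) = 0.045 × (1+0.83) / (0.033×2.1) = 1.188
t₂ = t₁ × 10^1.188 = 4.1 × 15.43 = 63.26 years

t₂ ≈ 63.3 years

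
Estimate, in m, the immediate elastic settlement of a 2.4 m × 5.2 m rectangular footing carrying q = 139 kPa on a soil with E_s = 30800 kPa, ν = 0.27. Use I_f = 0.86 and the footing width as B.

Immediate (elastic) settlement: S_e = q·B·(1−ν²)/E_s · I_f.
S_e = 139 × 2.4 × (1 − 0.27²) / 30800 × 0.86
    = 139 × 2.4 × 0.9271 / 30800 × 0.86
    = 0.008636 m

S_e ≈ 0.00864 m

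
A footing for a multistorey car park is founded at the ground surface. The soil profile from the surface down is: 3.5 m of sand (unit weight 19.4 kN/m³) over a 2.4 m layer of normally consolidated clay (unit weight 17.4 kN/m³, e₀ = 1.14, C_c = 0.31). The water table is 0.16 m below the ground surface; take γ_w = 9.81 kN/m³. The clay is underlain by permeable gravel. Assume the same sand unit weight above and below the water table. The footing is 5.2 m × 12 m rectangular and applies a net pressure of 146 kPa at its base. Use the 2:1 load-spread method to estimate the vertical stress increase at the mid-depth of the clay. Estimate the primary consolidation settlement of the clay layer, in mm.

Mid-depth of clay below the ground surface: z = 3.5 + 2.4/2 = 4.7 m.
Total vertical stress at mid-clay: σ_v = 19.4×3.5 + 17.4×1.2 = 88.78 kPa.
Pore pressure: u = 9.81×(4.7 − 0.16) = 44.537 kPa.
Initial effective stress: σ'_0 = σ_v − u = 88.78 − 44.537 = 44.243 kPa.
Stress increase at mid-clay by the 2:1 spreading method:
Δσ = qBL/((B+z)(L+z)) = 146×5.2×12/((5.2+4.7)(12+4.7)) = 55.104 kPa
Final effective stress: σ'_f = σ'_0 + Δσ = 44.243 + 55.104 = 99.347 kPa.
Normally consolidated clay, so the full stress increment lies on the virgin compression line:
S_c = C_c·H/(1+e₀)·log₁₀(σ'_f/σ'_0) = 0.31×2.4/(1+1.14)×log₁₀(99.347/44.243)
    = 0.34766 × 0.35131 = 0.1221 m

S_c ≈ 122 mm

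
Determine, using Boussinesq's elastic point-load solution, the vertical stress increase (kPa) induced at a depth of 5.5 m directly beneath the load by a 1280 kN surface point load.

Boussinesq vertical stress below a point load on an elastic half-space:
Δσ_z = 3P/(2πz²) · [1 + (r/z)²]^(−5/2)
r/z = 0/5.5 = 0; [1+(r/z)²]^(−5/2) = 1.
Δσ_z = 3×1280/(2π×5.5²) × 1 = 20.203 × 1 = 20.2 kPa

Δσ_z ≈ 20.2 kPa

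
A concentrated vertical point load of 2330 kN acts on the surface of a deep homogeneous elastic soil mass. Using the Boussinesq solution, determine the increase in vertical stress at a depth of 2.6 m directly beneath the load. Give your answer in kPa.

Boussinesq vertical stress below a point load on an elastic half-space:
Δσ_z = 3P/(2πz²) · [1 + (r/z)²]^(−5/2)
r/z = 0/2.6 = 0; [1+(r/z)²]^(−5/2) = 1.
Δσ_z = 3×2330/(2π×2.6²) × 1 = 164.57 × 1 = 164.6 kPa

Δσ_z ≈ 165 kPa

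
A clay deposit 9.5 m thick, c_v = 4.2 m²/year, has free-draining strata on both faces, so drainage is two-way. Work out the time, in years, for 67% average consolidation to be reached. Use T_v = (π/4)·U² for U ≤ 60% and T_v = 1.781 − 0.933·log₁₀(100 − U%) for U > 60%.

Drainage path length: H_d = H/2 = 4.75 m (double drainage).
U > 60%: T_v = 1.781 − 0.933·log₁₀(100 − 67) = 0.36423.
t = T_v·H_d²/c_v = 0.36423×4.75²/4.2 = 1.957 years.

t ≈ 1.96 years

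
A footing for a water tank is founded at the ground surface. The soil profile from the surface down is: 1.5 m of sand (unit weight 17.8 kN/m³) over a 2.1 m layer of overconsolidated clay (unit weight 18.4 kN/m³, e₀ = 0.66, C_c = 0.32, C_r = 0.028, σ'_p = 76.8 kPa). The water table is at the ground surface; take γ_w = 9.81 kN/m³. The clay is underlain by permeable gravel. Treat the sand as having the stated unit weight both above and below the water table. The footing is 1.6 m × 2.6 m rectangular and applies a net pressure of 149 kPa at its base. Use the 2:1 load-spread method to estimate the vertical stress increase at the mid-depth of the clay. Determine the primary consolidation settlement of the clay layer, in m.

Mid-depth of clay below the ground surface: z = 1.5 + 2.1/2 = 2.55 m.
Total vertical stress at mid-clay: σ_v = 17.8×1.5 + 18.4×1.05 = 46.02 kPa.
Pore pressure: u = 9.81×(2.55 − 0) = 25.015 kPa.
Initial effective stress: σ'_0 = σ_v − u = 46.02 − 25.015 = 21.005 kPa.
Stress increase at mid-clay by the 2:1 spreading method:
Δσ = qBL/((B+z)(L+z)) = 149×1.6×2.6/((1.6+2.55)(2.6+2.55)) = 29.002 kPa
Final effective stress: σ'_f = 21.005 + 29.002 = 50.007 kPa.
σ'_f = 50.007 ≤ σ'_p = 76.8 kPa, so the clay remains overconsolidated and only the recompression index applies:
S_c = C_r·H/(1+e₀)·log₁₀(σ'_f/σ'_0) = 0.028×2.1/1.66×log₁₀(50.007/21.005)
    = 0.035423 × 0.37671 = 0.01334 m

S_c ≈ 0.0133 m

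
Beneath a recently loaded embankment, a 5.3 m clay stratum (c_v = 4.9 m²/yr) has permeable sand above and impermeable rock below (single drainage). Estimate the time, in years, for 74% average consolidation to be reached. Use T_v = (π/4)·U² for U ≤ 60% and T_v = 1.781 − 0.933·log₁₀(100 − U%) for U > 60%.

Drainage path length: H_d = H = 5.3 m (single drainage).
U > 60%: T_v = 1.781 − 0.933·log₁₀(100 − 74) = 0.46083.
t = T_v·H_d²/c_v = 0.46083×5.3²/4.9 = 2.642 years.

t ≈ 2.64 years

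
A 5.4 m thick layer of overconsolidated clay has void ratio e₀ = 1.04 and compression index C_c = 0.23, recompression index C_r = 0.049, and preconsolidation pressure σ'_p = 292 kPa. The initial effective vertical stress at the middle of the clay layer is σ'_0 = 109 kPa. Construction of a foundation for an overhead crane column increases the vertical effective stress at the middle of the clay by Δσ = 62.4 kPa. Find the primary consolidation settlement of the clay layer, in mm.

Final effective stress: σ'_f = 109 + 62.4 = 171.4 kPa.
σ'_f = 171.4 ≤ σ'_p = 292 kPa, so the clay remains overconsolidated and only the recompression index applies:
S_c = C_r·H/(1+e₀)·log₁₀(σ'_f/σ'_0) = 0.049×5.4/2.04×log₁₀(171.4/109)
    = 0.12971 × 0.19658 = 0.0255 m

S_c ≈ 25.5 mm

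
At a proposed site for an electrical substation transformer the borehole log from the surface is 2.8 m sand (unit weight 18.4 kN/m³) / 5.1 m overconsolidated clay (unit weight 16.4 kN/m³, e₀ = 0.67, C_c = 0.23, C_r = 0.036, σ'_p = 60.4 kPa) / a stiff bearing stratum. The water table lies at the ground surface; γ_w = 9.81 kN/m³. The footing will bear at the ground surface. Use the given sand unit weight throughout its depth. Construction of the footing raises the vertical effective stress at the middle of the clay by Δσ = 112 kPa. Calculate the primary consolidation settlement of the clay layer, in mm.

Mid-depth of clay below the ground surface: z = 2.8 + 5.1/2 = 5.35 m.
Total vertical stress at mid-clay: σ_v = 18.4×2.8 + 16.4×2.55 = 93.34 kPa.
Pore pressure: u = 9.81×(5.35 − 0) = 52.483 kPa.
Initial effective stress: σ'_0 = σ_v − u = 93.34 − 52.483 = 40.857 kPa.
Final effective stress: σ'_f = 40.857 + 112 = 152.86 kPa.
σ'_f = 152.86 > σ'_p = 60.4 kPa, so the stress path crosses the preconsolidation pressure — recompression up to σ'_p, then virgin compression beyond:
S_c = H/(1+e₀)·[C_r·log₁₀(σ'_p/σ'_0) + C_c·log₁₀(σ'_f/σ'_p)]
    = 5.1/1.67 × [0.036×log₁₀(60.4/40.857) + 0.23×log₁₀(152.86/60.4)]
    = 3.0539 × [0.0061117 + 0.092749] = 0.3019 m

S_c ≈ 302 mm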